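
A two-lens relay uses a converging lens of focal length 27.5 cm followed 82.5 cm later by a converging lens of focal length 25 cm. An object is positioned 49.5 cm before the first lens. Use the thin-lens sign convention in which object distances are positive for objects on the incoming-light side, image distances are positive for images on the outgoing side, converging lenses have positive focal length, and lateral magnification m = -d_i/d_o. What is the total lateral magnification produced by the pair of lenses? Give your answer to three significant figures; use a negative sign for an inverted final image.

Applying the thin-lens equation to the first lens, 1/27.5 = 1/49.5 + 1/d_i1, which gives d_i1 = 61.875 cm.
Its lateral magnification is m_1 = -d_i1/d_o1 = -(61.875)/49.5 = -1.2500.
Object distance for lens 2: d_o2 = 82.5 - 61.875 = 20.625 cm.
Applying the thin-lens equation again with f_2 = 25 cm and d_o2 = 20.625 cm gives d_i2 = -117.857 cm.
m_2 = -(-117.857)/(20.625) = 5.7143.
The system's lateral magnification is m_1 m_2 = (-1.2500)(5.7143) = -7.1429.

-7.14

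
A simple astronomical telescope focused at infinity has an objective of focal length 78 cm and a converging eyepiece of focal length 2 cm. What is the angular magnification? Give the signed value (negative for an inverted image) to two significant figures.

-39

M = -f_obj/f_eye = -78/(2) = -39.000.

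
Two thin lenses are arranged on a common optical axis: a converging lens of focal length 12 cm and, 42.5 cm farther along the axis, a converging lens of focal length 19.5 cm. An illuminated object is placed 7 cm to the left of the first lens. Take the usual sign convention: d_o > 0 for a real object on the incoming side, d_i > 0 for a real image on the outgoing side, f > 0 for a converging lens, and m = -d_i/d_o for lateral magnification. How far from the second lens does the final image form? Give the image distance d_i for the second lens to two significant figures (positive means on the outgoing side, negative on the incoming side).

Applying the thin-lens equation to the first lens, 1/12 = 1/7 + 1/d_i1, which gives d_i1 = -16.800 cm.
With d_i1 < 0 the first image is virtual and lies on the object side; the object distance for lens 2 is d_o2 = 42.5 - (-16.800) = 59.300 cm.
Applying the thin-lens equation again with f_2 = 19.5 cm and d_o2 = 59.300 cm gives d_i2 = 29.054 cm.

29 cm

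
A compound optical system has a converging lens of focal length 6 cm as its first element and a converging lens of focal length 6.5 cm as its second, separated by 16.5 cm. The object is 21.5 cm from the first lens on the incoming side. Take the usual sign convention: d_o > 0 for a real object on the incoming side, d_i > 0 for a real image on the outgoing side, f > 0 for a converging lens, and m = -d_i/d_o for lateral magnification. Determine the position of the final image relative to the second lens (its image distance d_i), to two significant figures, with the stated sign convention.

Applying the thin-lens equation to the first lens, 1/6 = 1/21.5 + 1/d_i1, which gives d_i1 = 8.323 cm.
The intermediate image is 8.323 cm to the right of lens 1, so d_o2 = L - d_i1 = 16.5 - 8.323 = 8.177 cm.
Applying the thin-lens equation again with f_2 = 6.5 cm and d_o2 = 8.177 cm gives d_i2 = 31.687 cm.

32 cm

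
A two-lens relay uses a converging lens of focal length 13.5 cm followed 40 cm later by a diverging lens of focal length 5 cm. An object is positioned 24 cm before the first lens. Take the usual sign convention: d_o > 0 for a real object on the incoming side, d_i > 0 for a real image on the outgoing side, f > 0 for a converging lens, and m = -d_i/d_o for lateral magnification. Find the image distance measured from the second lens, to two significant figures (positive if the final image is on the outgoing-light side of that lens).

Lens 1: 1/d_i1 = 1/f_1 - 1/d_o1 = 1/13.5 - 1/24 = 0.03241 cm^-1, so d_i1 = 30.857 cm.
That image sits 9.143 cm in front of the second lens, so d_o2 = 9.143 cm.
Lens 2: 1/d_i2 = 1/f_2 - 1/d_o2 = 1/(-5) - 1/(9.143) = -0.30938 cm^-1, so d_i2 = -3.232 cm.

-3.2 cm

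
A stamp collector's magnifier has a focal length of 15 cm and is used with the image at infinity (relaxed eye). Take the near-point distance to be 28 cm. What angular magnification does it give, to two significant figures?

M = D/f = 28/15 = 1.867.

1.9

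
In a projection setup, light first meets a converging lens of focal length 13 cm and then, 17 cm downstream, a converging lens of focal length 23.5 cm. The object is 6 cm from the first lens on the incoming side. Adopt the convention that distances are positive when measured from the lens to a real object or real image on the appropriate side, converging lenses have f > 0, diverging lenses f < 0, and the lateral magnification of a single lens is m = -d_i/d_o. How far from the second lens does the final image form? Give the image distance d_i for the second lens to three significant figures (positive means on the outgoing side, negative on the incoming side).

Applying the thin-lens equation to the first lens, 1/13 = 1/6 + 1/d_i1, which gives d_i1 = -11.143 cm.
With d_i1 < 0 the first image is virtual and lies on the object side; the object distance for lens 2 is d_o2 = 17 - (-11.143) = 28.143 cm.
Applying the thin-lens equation again with f_2 = 23.5 cm and d_o2 = 28.143 cm gives d_i2 = 142.446 cm.

142 cm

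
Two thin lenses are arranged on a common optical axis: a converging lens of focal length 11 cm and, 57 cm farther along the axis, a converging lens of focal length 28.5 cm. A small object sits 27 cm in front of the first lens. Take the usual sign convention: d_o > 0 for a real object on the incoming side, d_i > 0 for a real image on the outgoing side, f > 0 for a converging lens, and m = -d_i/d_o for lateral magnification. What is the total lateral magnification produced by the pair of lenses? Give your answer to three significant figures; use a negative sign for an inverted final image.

1.97

Lens 1: 1/d_i1 = 1/f_1 - 1/d_o1 = 1/11 - 1/27 = 0.05387 cm^-1, so d_i1 = 18.562 cm.
m_1 = -(18.562)/27 = -0.6875.
That image sits 38.438 cm in front of the second lens, so d_o2 = 38.438 cm.
Lens 2: 1/d_i2 = 1/f_2 - 1/d_o2 = 1/28.5 - 1/(38.438) = 0.00907 cm^-1, so d_i2 = 110.236 cm.
m_2 = -(110.236)/(38.438) = -2.8679.
Overall magnification: m = m_1 m_2 = 1.9717.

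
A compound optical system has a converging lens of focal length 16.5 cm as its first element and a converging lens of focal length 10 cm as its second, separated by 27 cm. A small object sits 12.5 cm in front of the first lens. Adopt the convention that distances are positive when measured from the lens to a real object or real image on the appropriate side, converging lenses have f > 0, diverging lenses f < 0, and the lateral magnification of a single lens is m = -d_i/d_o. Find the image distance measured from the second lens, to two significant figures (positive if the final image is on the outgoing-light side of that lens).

First lens: d_i1 = 1/(1/16.5 - 1/12.5) = -51.562 cm.
With d_i1 < 0 the first image is virtual and lies on the object side; the object distance for lens 2 is d_o2 = 27 - (-51.562) = 78.562 cm.
Second lens: d_i2 = 1/(1/10 - 1/(78.562)) = 11.459 cm.

11 cm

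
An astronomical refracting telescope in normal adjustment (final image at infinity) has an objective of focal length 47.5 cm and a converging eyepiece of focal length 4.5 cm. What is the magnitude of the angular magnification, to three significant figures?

10.6

|M| = f_obj/|f_eye| = 47.5/4.5 = 10.556.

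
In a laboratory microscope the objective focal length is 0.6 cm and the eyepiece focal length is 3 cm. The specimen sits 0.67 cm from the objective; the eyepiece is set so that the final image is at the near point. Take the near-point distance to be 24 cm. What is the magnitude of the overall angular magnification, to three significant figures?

77.1

Objective: 1/d_i = 1/f_obj - 1/d_o = 1/0.6 - 1/0.67 = 0.17413 cm^-1, so d_i = 5.743 cm.
m_obj = -d_i/d_o = -5.743/0.67 = -8.571.
Eyepiece angular magnification (image at near point): M_eye = 1 + D/f_e = 1 + 24/3 = 9.000.
Overall M = m_obj x M_eye = (-8.571)(9.000) = -77.14.
|M| = 77.14.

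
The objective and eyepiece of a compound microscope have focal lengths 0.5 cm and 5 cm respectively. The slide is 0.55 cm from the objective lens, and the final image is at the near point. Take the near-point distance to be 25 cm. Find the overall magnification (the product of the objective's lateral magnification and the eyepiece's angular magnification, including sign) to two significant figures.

-60

Objective: 1/d_i = 1/f_obj - 1/d_o = 1/0.5 - 1/0.55 = 0.18182 cm^-1, so d_i = 5.500 cm.
m_obj = -d_i/d_o = -5.500/0.55 = -10.000.
Eyepiece angular magnification (image at near point): M_eye = 1 + D/f_e = 1 + 25/5 = 6.000.
Overall M = m_obj x M_eye = (-10.000)(6.000) = -60.00.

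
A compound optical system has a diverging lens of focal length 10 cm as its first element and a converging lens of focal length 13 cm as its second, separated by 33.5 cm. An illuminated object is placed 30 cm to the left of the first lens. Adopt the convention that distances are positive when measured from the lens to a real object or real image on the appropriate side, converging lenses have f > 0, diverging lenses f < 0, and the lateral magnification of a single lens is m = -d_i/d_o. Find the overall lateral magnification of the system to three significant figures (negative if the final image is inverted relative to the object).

First lens: d_i1 = 1/(1/(-10) - 1/30) = -7.500 cm.
m_1 = -(-7.500)/30 = 0.2500.
With d_i1 < 0 the first image is virtual and lies on the object side; the object distance for lens 2 is d_o2 = 33.5 - (-7.500) = 41.000 cm.
Second lens: d_i2 = 1/(1/13 - 1/(41.000)) = 19.036 cm.
m_2 = -(19.036)/(41.000) = -0.4643.
Total m = m_1 x m_2 = (0.2500)(-0.4643) = -0.1161.

-0.116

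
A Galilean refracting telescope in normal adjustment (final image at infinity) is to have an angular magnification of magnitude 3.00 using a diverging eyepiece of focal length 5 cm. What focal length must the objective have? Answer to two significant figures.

|M| = f_obj/|f_eye|, so f_obj = |M| x |f_eye| = 3.0 x 5 = 15.000 cm.

15 cm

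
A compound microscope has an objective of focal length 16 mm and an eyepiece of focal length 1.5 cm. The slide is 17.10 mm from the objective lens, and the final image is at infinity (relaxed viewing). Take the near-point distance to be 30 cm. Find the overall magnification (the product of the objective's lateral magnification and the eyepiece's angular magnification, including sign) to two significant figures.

-290

Convert to cm: f_obj = 16 mm = 1.6 cm; d_o = 17.10 mm = 1.71 cm.
Objective: 1/d_i = 1/f_obj - 1/d_o = 1/1.6 - 1/1.71 = 0.04020 cm^-1, so d_i = 24.873 cm.
m_obj = -d_i/d_o = -24.873/1.71 = -14.545.
Eyepiece angular magnification (image at infinity): M_eye = D/f_e = 30/1.5 = 20.000.
Overall M = m_obj x M_eye = (-14.545)(20.000) = -290.91.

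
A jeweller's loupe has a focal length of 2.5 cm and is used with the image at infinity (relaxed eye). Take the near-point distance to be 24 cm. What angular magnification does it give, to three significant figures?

M = D/f = 24/2.5 = 9.600.

9.60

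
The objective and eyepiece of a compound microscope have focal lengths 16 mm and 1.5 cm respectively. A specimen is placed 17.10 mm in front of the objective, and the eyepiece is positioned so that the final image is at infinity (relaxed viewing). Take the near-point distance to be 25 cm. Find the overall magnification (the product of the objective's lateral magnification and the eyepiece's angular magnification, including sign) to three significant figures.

-242

Convert to cm: f_obj = 16 mm = 1.6 cm; d_o = 17.10 mm = 1.71 cm.
Objective: 1/d_i = 1/f_obj - 1/d_o = 1/1.6 - 1/1.71 = 0.04020 cm^-1, so d_i = 24.873 cm.
m_obj = -d_i/d_o = -24.873/1.71 = -14.545.
Eyepiece angular magnification (image at infinity): M_eye = D/f_e = 25/1.5 = 16.667.
Overall M = m_obj x M_eye = (-14.545)(16.667) = -242.42.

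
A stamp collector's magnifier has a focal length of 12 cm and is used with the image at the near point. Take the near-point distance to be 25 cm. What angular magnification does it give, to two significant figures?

M = 1 + D/f = 1 + 25/12 = 3.083.

3.1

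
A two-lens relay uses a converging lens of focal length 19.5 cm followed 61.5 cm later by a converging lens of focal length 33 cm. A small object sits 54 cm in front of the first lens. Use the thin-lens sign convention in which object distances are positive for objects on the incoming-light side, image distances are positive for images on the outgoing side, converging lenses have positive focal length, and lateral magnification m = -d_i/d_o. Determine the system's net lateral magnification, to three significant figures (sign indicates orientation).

First lens: d_i1 = 1/(1/19.5 - 1/54) = 30.522 cm.
m_1 = -(30.522)/54 = -0.5652.
That image sits 30.978 cm in front of the second lens, so d_o2 = 30.978 cm.
Second lens: d_i2 = 1/(1/33 - 1/(30.978)) = -505.645 cm.
m_2 = -(-505.645)/(30.978) = 16.3226.
Overall magnification: m = m_1 m_2 = -9.2258.

-9.23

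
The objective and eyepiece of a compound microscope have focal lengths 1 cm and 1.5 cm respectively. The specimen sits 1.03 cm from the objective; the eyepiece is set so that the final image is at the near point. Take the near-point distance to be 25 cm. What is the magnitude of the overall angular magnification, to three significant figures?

Objective: 1/d_i = 1/f_obj - 1/d_o = 1/1 - 1/1.03 = 0.02913 cm^-1, so d_i = 34.333 cm.
m_obj = -d_i/d_o = -34.333/1.03 = -33.333.
Eyepiece angular magnification (image at near point): M_eye = 1 + D/f_e = 1 + 25/1.5 = 17.667.
Overall M = m_obj x M_eye = (-33.333)(17.667) = -588.89.
|M| = 588.89.

589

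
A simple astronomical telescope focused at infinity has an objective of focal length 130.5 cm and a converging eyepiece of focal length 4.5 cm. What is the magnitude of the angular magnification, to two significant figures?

29

|M| = f_obj/|f_eye| = 130.5/4.5 = 29.000.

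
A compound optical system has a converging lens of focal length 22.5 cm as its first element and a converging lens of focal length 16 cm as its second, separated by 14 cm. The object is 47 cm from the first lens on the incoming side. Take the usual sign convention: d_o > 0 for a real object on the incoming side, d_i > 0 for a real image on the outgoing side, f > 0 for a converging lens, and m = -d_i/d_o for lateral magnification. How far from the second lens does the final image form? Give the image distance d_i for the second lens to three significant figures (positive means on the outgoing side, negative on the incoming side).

10.3 cm

Applying the thin-lens equation to the first lens, 1/22.5 = 1/47 + 1/d_i1, which gives d_i1 = 43.163 cm.
This image would form 43.163 cm past lens 1, i.e. 29.163 cm beyond lens 2, so it is a virtual object for lens 2: d_o2 = 14 - 43.163 = -29.163 cm.
Applying the thin-lens equation again with f_2 = 16 cm and d_o2 = -29.163 cm gives d_i2 = 10.332 cm.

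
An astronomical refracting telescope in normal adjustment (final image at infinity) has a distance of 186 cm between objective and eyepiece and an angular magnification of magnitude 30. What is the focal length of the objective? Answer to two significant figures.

In normal adjustment the tube length equals f_obj + f_eye and |M| = f_obj/f_eye.
So f_obj = 30 f_eye and 30 f_eye + f_eye = 186 cm, giving f_eye = 186/31 = 6.000 cm and f_obj = 180.000 cm.

180 cm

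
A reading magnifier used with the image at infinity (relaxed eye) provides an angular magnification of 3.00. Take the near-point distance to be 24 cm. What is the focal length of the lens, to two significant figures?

For the image at infinity, M = D/f.
f = D/M = 24/3.0 = 8.000 cm.

8.0 cm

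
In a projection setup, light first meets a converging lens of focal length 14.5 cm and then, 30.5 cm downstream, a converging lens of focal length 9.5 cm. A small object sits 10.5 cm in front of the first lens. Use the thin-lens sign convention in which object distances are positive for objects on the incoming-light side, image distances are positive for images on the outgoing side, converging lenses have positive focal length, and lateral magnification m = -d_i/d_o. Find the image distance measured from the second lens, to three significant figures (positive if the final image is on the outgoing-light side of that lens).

11.0 cm

First lens: d_i1 = 1/(1/14.5 - 1/10.5) = -38.063 cm.
With d_i1 < 0 the first image is virtual and lies on the object side; the object distance for lens 2 is d_o2 = 30.5 - (-38.063) = 68.562 cm.
Second lens: d_i2 = 1/(1/9.5 - 1/(68.562)) = 11.028 cm.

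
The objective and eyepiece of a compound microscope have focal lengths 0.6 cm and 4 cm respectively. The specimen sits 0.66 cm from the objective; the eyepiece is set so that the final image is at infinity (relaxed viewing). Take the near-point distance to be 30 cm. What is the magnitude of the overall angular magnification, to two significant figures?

Objective: 1/d_i = 1/f_obj - 1/d_o = 1/0.6 - 1/0.66 = 0.15152 cm^-1, so d_i = 6.600 cm.
m_obj = -d_i/d_o = -6.600/0.66 = -10.000.
Eyepiece angular magnification (image at infinity): M_eye = D/f_e = 30/4 = 7.500.
Overall M = m_obj x M_eye = (-10.000)(7.500) = -75.00.
|M| = 75.00.

75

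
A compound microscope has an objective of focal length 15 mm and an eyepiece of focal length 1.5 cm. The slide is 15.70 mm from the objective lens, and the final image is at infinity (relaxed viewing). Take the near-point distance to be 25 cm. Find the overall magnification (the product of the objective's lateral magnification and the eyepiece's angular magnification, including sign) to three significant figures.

-357

Convert to cm: f_obj = 15 mm = 1.5 cm; d_o = 15.70 mm = 1.57 cm.
Objective: 1/d_i = 1/f_obj - 1/d_o = 1/1.5 - 1/1.57 = 0.02972 cm^-1, so d_i = 33.643 cm.
m_obj = -d_i/d_o = -33.643/1.57 = -21.429.
Eyepiece angular magnification (image at infinity): M_eye = D/f_e = 25/1.5 = 16.667.
Overall M = m_obj x M_eye = (-21.429)(16.667) = -357.14.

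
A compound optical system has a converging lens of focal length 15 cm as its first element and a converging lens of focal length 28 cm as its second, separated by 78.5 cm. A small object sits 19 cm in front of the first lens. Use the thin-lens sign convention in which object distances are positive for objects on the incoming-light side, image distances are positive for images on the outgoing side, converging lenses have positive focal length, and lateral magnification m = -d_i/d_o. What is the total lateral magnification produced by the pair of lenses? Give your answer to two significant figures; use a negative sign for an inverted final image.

Lens 1: 1/d_i1 = 1/f_1 - 1/d_o1 = 1/15 - 1/19 = 0.01404 cm^-1, so d_i1 = 71.250 cm.
m_1 = -(71.250)/19 = -3.7500.
Object distance for lens 2: d_o2 = 78.5 - 71.250 = 7.250 cm.
Lens 2: 1/d_i2 = 1/f_2 - 1/d_o2 = 1/28 - 1/(7.250) = -0.10222 cm^-1, so d_i2 = -9.783 cm.
m_2 = -(-9.783)/(7.250) = 1.3494.
Total m = m_1 x m_2 = (-3.7500)(1.3494) = -5.0602.

-5.1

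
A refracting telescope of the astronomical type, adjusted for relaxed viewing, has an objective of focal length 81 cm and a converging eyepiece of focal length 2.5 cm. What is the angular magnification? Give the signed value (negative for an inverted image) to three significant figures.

-32.4

M = -f_obj/f_eye = -81/(2.5) = -32.400.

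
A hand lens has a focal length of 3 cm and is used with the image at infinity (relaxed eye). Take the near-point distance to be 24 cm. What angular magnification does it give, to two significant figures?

M = D/f = 24/3 = 8.000.

8.0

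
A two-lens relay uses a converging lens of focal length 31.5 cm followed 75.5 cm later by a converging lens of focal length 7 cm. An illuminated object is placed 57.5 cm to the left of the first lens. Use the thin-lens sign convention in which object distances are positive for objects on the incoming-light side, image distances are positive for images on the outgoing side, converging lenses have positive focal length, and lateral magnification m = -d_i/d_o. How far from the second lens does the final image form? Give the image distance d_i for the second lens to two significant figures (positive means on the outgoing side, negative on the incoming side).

First lens: d_i1 = 1/(1/31.5 - 1/57.5) = 69.663 cm.
Object distance for lens 2: d_o2 = 75.5 - 69.663 = 5.837 cm.
Second lens: d_i2 = 1/(1/7 - 1/(5.837)) = -35.116 cm.

-35 cm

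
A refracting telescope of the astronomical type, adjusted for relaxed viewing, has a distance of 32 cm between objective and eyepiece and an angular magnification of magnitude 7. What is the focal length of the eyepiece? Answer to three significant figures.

In normal adjustment the tube length equals f_obj + f_eye and |M| = f_obj/f_eye.
So f_obj = 7 f_eye and 7 f_eye + f_eye = 32 cm, giving f_eye = 32/8 = 4.000 cm and f_obj = 28.000 cm.

4.00 cm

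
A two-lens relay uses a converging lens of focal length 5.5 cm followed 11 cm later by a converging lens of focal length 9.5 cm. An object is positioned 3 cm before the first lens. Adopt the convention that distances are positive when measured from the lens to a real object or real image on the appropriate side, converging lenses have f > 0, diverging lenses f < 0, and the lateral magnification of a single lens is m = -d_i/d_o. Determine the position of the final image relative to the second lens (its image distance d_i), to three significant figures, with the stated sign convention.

Applying the thin-lens equation to the first lens, 1/5.5 = 1/3 + 1/d_i1, which gives d_i1 = -6.600 cm.
The intermediate image is virtual, 6.600 cm to the left of lens 1, so d_o2 = L - d_i1 = 11 - (-6.600) = 17.600 cm.
Applying the thin-lens equation again with f_2 = 9.5 cm and d_o2 = 17.600 cm gives d_i2 = 20.642 cm.

20.6 cm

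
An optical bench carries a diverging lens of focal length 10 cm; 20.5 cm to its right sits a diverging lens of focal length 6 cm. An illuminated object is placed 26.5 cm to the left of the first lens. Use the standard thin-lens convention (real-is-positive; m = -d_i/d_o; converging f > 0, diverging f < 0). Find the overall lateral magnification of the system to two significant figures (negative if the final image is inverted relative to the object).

0.049

First lens: d_i1 = 1/(1/(-10) - 1/26.5) = -7.260 cm.
m_1 = -(-7.260)/26.5 = 0.2740.
The intermediate image is virtual, 7.260 cm to the left of lens 1, so d_o2 = L - d_i1 = 20.5 - (-7.260) = 27.760 cm.
Second lens: d_i2 = 1/(1/(-6) - 1/(27.760)) = -4.934 cm.
m_2 = -(-4.934)/(27.760) = 0.1777.
The system's lateral magnification is m_1 m_2 = (0.2740)(0.1777) = 0.0487.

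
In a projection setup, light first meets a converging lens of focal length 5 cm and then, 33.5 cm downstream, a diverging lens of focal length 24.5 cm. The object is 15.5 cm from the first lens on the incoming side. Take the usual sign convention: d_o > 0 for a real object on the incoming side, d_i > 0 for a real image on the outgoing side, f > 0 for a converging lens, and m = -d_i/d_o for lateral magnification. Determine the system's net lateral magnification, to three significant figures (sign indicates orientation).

-0.230

First lens: d_i1 = 1/(1/5 - 1/15.5) = 7.381 cm.
m_1 = -(7.381)/15.5 = -0.4762.
That image sits 26.119 cm in front of the second lens, so d_o2 = 26.119 cm.
Second lens: d_i2 = 1/(1/(-24.5) - 1/(26.119)) = -12.642 cm.
m_2 = -(-12.642)/(26.119) = 0.4840.
Total m = m_1 x m_2 = (-0.4762)(0.4840) = -0.2305.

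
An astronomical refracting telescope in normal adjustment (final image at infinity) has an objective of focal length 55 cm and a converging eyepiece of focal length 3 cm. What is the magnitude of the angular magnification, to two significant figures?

|M| = f_obj/|f_eye| = 55/3 = 18.333.

18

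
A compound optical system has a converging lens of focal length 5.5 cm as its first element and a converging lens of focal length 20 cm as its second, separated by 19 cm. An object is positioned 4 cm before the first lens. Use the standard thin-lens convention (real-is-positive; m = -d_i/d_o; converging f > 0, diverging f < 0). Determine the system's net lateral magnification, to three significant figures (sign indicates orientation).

Applying the thin-lens equation to the first lens, 1/5.5 = 1/4 + 1/d_i1, which gives d_i1 = -14.667 cm.
Its lateral magnification is m_1 = -d_i1/d_o1 = -(-14.667)/4 = 3.6667.
With d_i1 < 0 the first image is virtual and lies on the object side; the object distance for lens 2 is d_o2 = 19 - (-14.667) = 33.667 cm.
Applying the thin-lens equation again with f_2 = 20 cm and d_o2 = 33.667 cm gives d_i2 = 49.268 cm.
m_2 = -(49.268)/(33.667) = -1.4634.
Total m = m_1 x m_2 = (3.6667)(-1.4634) = -5.3659.

-5.37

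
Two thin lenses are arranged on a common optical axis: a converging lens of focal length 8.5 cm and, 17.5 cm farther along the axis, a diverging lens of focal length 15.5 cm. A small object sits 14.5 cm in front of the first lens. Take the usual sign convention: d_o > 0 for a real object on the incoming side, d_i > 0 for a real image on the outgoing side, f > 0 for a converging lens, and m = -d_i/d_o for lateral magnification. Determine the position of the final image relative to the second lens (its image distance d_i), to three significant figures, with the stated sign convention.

Lens 1: 1/d_i1 = 1/f_1 - 1/d_o1 = 1/8.5 - 1/14.5 = 0.04868 cm^-1, so d_i1 = 20.542 cm.
This image would form 20.542 cm past lens 1, i.e. 3.042 cm beyond lens 2, so it is a virtual object for lens 2: d_o2 = 17.5 - 20.542 = -3.042 cm.
Lens 2: 1/d_i2 = 1/f_2 - 1/d_o2 = 1/(-15.5) - 1/(-3.042) = 0.26425 cm^-1, so d_i2 = 3.784 cm.

3.78 cm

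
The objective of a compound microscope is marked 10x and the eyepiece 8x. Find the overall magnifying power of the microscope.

The overall magnification of a compound microscope is the product of the objective and eyepiece magnifications:
M = M_obj x M_eye = 10 x 8 = 80.

80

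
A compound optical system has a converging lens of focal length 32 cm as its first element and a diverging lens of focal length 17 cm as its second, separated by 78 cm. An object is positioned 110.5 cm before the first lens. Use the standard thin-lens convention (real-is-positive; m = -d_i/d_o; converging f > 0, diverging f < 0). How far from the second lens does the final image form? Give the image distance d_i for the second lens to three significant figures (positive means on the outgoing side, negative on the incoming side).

First lens: d_i1 = 1/(1/32 - 1/110.5) = 45.045 cm.
Object distance for lens 2: d_o2 = 78 - 45.045 = 32.955 cm.
Second lens: d_i2 = 1/(1/(-17) - 1/(32.955)) = -11.215 cm.

-11.2 cm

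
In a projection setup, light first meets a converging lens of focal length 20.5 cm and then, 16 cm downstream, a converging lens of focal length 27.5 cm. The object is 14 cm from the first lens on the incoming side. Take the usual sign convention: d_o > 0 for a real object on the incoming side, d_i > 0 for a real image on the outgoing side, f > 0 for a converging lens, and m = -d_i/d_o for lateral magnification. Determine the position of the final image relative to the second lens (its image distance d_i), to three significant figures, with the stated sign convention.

50.7 cm

Lens 1: 1/d_i1 = 1/f_1 - 1/d_o1 = 1/20.5 - 1/14 = -0.02265 cm^-1, so d_i1 = -44.154 cm.
With d_i1 < 0 the first image is virtual and lies on the object side; the object distance for lens 2 is d_o2 = 16 - (-44.154) = 60.154 cm.
Lens 2: 1/d_i2 = 1/f_2 - 1/d_o2 = 1/27.5 - 1/(60.154) = 0.01974 cm^-1, so d_i2 = 50.660 cm.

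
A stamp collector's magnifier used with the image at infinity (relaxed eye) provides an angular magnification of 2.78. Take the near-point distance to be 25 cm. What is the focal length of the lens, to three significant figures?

8.99 cm

For the image at infinity, M = D/f.
f = D/M = 25/2.78 = 8.993 cm.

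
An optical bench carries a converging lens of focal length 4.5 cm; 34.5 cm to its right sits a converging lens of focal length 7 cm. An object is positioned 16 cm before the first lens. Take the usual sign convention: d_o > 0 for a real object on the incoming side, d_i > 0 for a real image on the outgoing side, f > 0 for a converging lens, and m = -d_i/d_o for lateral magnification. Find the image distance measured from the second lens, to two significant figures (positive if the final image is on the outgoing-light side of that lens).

9.3 cm

Lens 1: 1/d_i1 = 1/f_1 - 1/d_o1 = 1/4.5 - 1/16 = 0.15972 cm^-1, so d_i1 = 6.261 cm.
Object distance for lens 2: d_o2 = 34.5 - 6.261 = 28.239 cm.
Lens 2: 1/d_i2 = 1/f_2 - 1/d_o2 = 1/7 - 1/(28.239) = 0.10745 cm^-1, so d_i2 = 9.307 cm.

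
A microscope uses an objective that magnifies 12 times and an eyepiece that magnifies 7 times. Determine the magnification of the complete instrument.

84

The overall magnification of a compound microscope is the product of the objective and eyepiece magnifications:
M = M_obj x M_eye = 12 x 7 = 84.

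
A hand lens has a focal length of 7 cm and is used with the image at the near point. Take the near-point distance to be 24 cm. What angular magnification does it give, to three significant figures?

4.43

M = 1 + D/f = 1 + 24/7 = 4.429.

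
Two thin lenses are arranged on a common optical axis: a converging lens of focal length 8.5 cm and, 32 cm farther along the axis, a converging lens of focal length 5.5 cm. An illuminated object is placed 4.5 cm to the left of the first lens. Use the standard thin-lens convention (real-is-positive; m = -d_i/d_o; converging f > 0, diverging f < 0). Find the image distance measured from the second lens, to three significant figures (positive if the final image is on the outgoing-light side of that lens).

6.34 cm

Applying the thin-lens equation to the first lens, 1/8.5 = 1/4.5 + 1/d_i1, which gives d_i1 = -9.563 cm.
With d_i1 < 0 the first image is virtual and lies on the object side; the object distance for lens 2 is d_o2 = 32 - (-9.563) = 41.562 cm.
Applying the thin-lens equation again with f_2 = 5.5 cm and d_o2 = 41.562 cm gives d_i2 = 6.339 cm.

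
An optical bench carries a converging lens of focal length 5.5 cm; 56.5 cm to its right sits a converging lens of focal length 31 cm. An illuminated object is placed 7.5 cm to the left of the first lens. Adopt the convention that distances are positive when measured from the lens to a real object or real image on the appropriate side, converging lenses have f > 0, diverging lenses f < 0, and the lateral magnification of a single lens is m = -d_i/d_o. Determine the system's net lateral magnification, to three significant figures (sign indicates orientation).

17.5

First lens: d_i1 = 1/(1/5.5 - 1/7.5) = 20.625 cm.
m_1 = -(20.625)/7.5 = -2.7500.
That image sits 35.875 cm in front of the second lens, so d_o2 = 35.875 cm.
Second lens: d_i2 = 1/(1/31 - 1/(35.875)) = 228.128 cm.
m_2 = -(228.128)/(35.875) = -6.3590.
Total m = m_1 x m_2 = (-2.7500)(-6.3590) = 17.4872.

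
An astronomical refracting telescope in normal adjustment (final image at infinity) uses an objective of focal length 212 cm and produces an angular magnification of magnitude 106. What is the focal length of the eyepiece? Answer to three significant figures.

|M| = f_obj/f_eye, so f_eye = f_obj/|M| = 212/106.0 = 2.000 cm.

2.00 cm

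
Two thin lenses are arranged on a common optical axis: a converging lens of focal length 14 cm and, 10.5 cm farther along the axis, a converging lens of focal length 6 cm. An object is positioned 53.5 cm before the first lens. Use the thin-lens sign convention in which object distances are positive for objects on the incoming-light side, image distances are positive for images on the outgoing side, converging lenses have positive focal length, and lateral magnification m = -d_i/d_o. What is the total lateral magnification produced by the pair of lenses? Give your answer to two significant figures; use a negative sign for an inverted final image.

-0.15

First lens: d_i1 = 1/(1/14 - 1/53.5) = 18.962 cm.
m_1 = -(18.962)/53.5 = -0.3544.
Since 18.962 cm > 10.5 cm, the first image lies past the second lens and serves as a virtual object: d_o2 = L - d_i1 = -8.462 cm.
Second lens: d_i2 = 1/(1/6 - 1/(-8.462)) = 3.511 cm.
m_2 = -(3.511)/(-8.462) = 0.4149.
Total m = m_1 x m_2 = (-0.3544)(0.4149) = -0.1470.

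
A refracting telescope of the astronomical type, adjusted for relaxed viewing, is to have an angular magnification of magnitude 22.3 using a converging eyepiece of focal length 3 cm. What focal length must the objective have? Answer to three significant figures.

|M| = f_obj/|f_eye|, so f_obj = |M| x |f_eye| = 22.3 x 3 = 66.900 cm.

66.9 cm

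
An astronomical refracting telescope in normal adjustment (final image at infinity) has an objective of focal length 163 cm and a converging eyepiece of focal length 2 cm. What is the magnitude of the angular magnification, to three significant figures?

81.5

|M| = f_obj/|f_eye| = 163/2 = 81.500.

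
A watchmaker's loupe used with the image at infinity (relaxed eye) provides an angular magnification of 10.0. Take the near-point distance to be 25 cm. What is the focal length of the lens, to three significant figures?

2.50 cm

For the image at infinity, M = D/f.
f = D/M = 25/10.0 = 2.500 cm.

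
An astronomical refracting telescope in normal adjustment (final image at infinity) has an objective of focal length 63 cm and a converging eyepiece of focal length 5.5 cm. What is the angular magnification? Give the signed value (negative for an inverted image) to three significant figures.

-11.5

M = -f_obj/f_eye = -63/(5.5) = -11.455.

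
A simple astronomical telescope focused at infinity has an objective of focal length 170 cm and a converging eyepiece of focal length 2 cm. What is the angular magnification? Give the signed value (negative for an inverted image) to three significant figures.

M = -f_obj/f_eye = -170/(2) = -85.000.

-85.0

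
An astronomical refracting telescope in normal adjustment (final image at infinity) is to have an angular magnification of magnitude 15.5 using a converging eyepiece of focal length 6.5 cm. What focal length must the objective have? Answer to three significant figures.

|M| = f_obj/|f_eye|, so f_obj = |M| x |f_eye| = 15.5 x 6.5 = 100.750 cm.

101 cm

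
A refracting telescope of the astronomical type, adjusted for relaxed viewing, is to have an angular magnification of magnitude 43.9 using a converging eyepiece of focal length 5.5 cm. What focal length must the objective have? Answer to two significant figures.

240 cm

|M| = f_obj/|f_eye|, so f_obj = |M| x |f_eye| = 43.9 x 5.5 = 241.450 cm.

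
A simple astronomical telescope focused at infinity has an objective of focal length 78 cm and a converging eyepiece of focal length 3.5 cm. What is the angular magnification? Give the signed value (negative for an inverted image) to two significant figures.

M = -f_obj/f_eye = -78/(3.5) = -22.286.

-22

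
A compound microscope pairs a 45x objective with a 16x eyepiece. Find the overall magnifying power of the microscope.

720

The overall magnification of a compound microscope is the product of the objective and eyepiece magnifications:
M = M_obj x M_eye = 45 x 16 = 720.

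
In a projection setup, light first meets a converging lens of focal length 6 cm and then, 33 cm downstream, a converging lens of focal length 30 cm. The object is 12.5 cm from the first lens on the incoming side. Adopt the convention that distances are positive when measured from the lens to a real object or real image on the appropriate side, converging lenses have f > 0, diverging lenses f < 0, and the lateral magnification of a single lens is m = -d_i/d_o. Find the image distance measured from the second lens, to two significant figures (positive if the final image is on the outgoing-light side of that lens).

-75 cm

Lens 1: 1/d_i1 = 1/f_1 - 1/d_o1 = 1/6 - 1/12.5 = 0.08667 cm^-1, so d_i1 = 11.538 cm.
Object distance for lens 2: d_o2 = 33 - 11.538 = 21.462 cm.
Lens 2: 1/d_i2 = 1/f_2 - 1/d_o2 = 1/30 - 1/(21.462) = -0.01326 cm^-1, so d_i2 = -75.405 cm.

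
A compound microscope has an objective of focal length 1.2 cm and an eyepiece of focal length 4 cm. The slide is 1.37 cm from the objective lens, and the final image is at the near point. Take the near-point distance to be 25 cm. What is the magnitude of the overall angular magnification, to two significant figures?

Objective: 1/d_i = 1/f_obj - 1/d_o = 1/1.2 - 1/1.37 = 0.10341 cm^-1, so d_i = 9.671 cm.
m_obj = -d_i/d_o = -9.671/1.37 = -7.059.
Eyepiece angular magnification (image at near point): M_eye = 1 + D/f_e = 1 + 25/4 = 7.250.
Overall M = m_obj x M_eye = (-7.059)(7.250) = -51.18.
|M| = 51.18.

51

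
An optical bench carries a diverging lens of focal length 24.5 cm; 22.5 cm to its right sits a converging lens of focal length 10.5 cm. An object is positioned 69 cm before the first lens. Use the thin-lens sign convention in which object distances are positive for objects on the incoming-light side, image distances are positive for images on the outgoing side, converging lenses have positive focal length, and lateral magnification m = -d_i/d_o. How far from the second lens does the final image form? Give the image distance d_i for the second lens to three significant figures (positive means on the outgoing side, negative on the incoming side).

14.2 cm

First lens: d_i1 = 1/(1/(-24.5) - 1/69) = -18.080 cm.
The intermediate image is virtual, 18.080 cm to the left of lens 1, so d_o2 = L - d_i1 = 22.5 - (-18.080) = 40.580 cm.
Second lens: d_i2 = 1/(1/10.5 - 1/(40.580)) = 14.165 cm.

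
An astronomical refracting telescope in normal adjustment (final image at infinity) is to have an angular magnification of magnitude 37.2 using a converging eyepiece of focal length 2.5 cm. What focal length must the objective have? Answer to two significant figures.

93 cm

|M| = f_obj/|f_eye|, so f_obj = |M| x |f_eye| = 37.2 x 2.5 = 93.000 cm.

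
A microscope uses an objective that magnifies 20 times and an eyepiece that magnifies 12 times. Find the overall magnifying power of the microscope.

240

The overall magnification of a compound microscope is the product of the objective and eyepiece magnifications:
M = M_obj x M_eye = 20 x 12 = 240.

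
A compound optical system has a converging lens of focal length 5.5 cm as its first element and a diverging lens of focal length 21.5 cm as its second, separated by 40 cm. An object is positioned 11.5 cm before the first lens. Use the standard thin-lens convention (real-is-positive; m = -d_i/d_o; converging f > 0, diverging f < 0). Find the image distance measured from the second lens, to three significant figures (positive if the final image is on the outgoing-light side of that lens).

-12.4 cm

Lens 1: 1/d_i1 = 1/f_1 - 1/d_o1 = 1/5.5 - 1/11.5 = 0.09486 cm^-1, so d_i1 = 10.542 cm.
The intermediate image is 10.542 cm to the right of lens 1, so d_o2 = L - d_i1 = 40 - 10.542 = 29.458 cm.
Lens 2: 1/d_i2 = 1/f_2 - 1/d_o2 = 1/(-21.5) - 1/(29.458) = -0.08046 cm^-1, so d_i2 = -12.429 cm.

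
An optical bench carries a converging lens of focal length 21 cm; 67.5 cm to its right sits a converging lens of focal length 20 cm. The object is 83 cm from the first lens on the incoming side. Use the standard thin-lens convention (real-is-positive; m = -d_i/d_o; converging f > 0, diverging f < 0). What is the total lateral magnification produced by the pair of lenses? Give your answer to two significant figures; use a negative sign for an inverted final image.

0.35

Applying the thin-lens equation to the first lens, 1/21 = 1/83 + 1/d_i1, which gives d_i1 = 28.113 cm.
Its lateral magnification is m_1 = -d_i1/d_o1 = -(28.113)/83 = -0.3387.
That image sits 39.387 cm in front of the second lens, so d_o2 = 39.387 cm.
Applying the thin-lens equation again with f_2 = 20 cm and d_o2 = 39.387 cm gives d_i2 = 40.632 cm.
m_2 = -(40.632)/(39.387) = -1.0316.
The system's lateral magnification is m_1 m_2 = (-0.3387)(-1.0316) = 0.3494.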